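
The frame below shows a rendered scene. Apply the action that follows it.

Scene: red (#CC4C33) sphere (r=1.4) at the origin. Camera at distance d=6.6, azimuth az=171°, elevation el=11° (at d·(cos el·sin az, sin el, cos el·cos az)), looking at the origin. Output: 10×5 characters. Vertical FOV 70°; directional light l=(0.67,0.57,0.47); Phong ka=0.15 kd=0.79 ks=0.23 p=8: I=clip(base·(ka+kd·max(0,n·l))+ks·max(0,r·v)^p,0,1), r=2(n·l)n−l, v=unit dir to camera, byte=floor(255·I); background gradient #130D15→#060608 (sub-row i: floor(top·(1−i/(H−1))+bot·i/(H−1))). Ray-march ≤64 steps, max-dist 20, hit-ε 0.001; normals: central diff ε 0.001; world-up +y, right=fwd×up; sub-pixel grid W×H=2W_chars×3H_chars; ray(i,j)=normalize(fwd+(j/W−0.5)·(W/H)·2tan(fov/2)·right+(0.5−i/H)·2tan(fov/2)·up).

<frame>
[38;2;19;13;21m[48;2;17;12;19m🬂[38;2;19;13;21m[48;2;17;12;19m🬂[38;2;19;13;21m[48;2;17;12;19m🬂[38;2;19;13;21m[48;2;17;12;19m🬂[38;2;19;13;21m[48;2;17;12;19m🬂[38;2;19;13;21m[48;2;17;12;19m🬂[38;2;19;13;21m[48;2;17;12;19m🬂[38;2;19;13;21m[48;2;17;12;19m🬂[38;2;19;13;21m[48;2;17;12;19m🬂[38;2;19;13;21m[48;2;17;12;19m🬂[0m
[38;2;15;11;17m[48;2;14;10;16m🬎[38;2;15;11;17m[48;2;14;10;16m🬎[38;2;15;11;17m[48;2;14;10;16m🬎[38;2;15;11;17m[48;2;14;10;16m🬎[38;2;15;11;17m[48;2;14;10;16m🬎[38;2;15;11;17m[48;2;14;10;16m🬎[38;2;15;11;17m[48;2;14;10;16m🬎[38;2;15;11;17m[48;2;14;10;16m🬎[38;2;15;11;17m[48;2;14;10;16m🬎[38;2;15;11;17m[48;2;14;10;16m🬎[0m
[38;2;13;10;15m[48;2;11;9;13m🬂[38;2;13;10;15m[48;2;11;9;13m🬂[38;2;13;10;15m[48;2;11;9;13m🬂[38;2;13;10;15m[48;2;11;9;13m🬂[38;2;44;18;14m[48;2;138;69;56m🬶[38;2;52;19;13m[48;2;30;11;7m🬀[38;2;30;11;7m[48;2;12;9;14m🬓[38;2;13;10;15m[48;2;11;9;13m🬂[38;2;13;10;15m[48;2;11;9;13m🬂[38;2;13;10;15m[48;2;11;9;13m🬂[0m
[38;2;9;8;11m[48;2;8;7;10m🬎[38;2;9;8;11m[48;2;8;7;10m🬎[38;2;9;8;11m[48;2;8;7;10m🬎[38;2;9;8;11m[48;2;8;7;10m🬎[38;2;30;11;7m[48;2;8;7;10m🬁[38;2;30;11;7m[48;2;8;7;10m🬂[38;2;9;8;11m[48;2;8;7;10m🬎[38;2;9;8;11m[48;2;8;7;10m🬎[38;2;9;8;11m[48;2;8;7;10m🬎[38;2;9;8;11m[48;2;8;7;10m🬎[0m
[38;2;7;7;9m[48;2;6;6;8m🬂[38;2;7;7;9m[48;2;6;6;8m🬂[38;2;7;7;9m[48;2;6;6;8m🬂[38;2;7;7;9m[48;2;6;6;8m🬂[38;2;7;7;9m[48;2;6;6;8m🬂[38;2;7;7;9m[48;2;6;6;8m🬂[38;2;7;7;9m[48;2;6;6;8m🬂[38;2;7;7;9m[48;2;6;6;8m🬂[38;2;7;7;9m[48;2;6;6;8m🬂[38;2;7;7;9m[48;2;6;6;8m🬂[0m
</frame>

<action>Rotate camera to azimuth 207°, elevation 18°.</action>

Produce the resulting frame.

<frame>
[38;2;19;13;21m[48;2;17;12;19m🬂[38;2;19;13;21m[48;2;17;12;19m🬂[38;2;19;13;21m[48;2;17;12;19m🬂[38;2;19;13;21m[48;2;17;12;19m🬂[38;2;19;13;21m[48;2;17;12;19m🬂[38;2;19;13;21m[48;2;17;12;19m🬂[38;2;19;13;21m[48;2;17;12;19m🬂[38;2;19;13;21m[48;2;17;12;19m🬂[38;2;19;13;21m[48;2;17;12;19m🬂[38;2;19;13;21m[48;2;17;12;19m🬂[0m
[38;2;15;11;17m[48;2;14;10;16m🬎[38;2;15;11;17m[48;2;14;10;16m🬎[38;2;15;11;17m[48;2;14;10;16m🬎[38;2;15;11;17m[48;2;14;10;16m🬎[38;2;15;11;17m[48;2;14;10;16m🬎[38;2;15;11;17m[48;2;14;10;16m🬎[38;2;15;11;17m[48;2;14;10;16m🬎[38;2;15;11;17m[48;2;14;10;16m🬎[38;2;15;11;17m[48;2;14;10;16m🬎[38;2;15;11;17m[48;2;14;10;16m🬎[0m
[38;2;13;10;15m[48;2;11;9;13m🬂[38;2;13;10;15m[48;2;11;9;13m🬂[38;2;13;10;15m[48;2;11;9;13m🬂[38;2;13;10;15m[48;2;11;9;13m🬂[38;2;25;10;9m[48;2;68;33;26m🬶[38;2;31;12;8m[48;2;30;11;7m🬀[38;2;30;11;7m[48;2;12;9;14m🬓[38;2;13;10;15m[48;2;11;9;13m🬂[38;2;13;10;15m[48;2;11;9;13m🬂[38;2;13;10;15m[48;2;11;9;13m🬂[0m
[38;2;9;8;11m[48;2;8;7;10m🬎[38;2;9;8;11m[48;2;8;7;10m🬎[38;2;9;8;11m[48;2;8;7;10m🬎[38;2;9;8;11m[48;2;8;7;10m🬎[38;2;30;11;7m[48;2;8;7;10m🬁[38;2;30;11;7m[48;2;8;7;10m🬂[38;2;9;8;11m[48;2;8;7;10m🬎[38;2;9;8;11m[48;2;8;7;10m🬎[38;2;9;8;11m[48;2;8;7;10m🬎[38;2;9;8;11m[48;2;8;7;10m🬎[0m
[38;2;7;7;9m[48;2;6;6;8m🬂[38;2;7;7;9m[48;2;6;6;8m🬂[38;2;7;7;9m[48;2;6;6;8m🬂[38;2;7;7;9m[48;2;6;6;8m🬂[38;2;7;7;9m[48;2;6;6;8m🬂[38;2;7;7;9m[48;2;6;6;8m🬂[38;2;7;7;9m[48;2;6;6;8m🬂[38;2;7;7;9m[48;2;6;6;8m🬂[38;2;7;7;9m[48;2;6;6;8m🬂[38;2;7;7;9m[48;2;6;6;8m🬂[0m
</frame>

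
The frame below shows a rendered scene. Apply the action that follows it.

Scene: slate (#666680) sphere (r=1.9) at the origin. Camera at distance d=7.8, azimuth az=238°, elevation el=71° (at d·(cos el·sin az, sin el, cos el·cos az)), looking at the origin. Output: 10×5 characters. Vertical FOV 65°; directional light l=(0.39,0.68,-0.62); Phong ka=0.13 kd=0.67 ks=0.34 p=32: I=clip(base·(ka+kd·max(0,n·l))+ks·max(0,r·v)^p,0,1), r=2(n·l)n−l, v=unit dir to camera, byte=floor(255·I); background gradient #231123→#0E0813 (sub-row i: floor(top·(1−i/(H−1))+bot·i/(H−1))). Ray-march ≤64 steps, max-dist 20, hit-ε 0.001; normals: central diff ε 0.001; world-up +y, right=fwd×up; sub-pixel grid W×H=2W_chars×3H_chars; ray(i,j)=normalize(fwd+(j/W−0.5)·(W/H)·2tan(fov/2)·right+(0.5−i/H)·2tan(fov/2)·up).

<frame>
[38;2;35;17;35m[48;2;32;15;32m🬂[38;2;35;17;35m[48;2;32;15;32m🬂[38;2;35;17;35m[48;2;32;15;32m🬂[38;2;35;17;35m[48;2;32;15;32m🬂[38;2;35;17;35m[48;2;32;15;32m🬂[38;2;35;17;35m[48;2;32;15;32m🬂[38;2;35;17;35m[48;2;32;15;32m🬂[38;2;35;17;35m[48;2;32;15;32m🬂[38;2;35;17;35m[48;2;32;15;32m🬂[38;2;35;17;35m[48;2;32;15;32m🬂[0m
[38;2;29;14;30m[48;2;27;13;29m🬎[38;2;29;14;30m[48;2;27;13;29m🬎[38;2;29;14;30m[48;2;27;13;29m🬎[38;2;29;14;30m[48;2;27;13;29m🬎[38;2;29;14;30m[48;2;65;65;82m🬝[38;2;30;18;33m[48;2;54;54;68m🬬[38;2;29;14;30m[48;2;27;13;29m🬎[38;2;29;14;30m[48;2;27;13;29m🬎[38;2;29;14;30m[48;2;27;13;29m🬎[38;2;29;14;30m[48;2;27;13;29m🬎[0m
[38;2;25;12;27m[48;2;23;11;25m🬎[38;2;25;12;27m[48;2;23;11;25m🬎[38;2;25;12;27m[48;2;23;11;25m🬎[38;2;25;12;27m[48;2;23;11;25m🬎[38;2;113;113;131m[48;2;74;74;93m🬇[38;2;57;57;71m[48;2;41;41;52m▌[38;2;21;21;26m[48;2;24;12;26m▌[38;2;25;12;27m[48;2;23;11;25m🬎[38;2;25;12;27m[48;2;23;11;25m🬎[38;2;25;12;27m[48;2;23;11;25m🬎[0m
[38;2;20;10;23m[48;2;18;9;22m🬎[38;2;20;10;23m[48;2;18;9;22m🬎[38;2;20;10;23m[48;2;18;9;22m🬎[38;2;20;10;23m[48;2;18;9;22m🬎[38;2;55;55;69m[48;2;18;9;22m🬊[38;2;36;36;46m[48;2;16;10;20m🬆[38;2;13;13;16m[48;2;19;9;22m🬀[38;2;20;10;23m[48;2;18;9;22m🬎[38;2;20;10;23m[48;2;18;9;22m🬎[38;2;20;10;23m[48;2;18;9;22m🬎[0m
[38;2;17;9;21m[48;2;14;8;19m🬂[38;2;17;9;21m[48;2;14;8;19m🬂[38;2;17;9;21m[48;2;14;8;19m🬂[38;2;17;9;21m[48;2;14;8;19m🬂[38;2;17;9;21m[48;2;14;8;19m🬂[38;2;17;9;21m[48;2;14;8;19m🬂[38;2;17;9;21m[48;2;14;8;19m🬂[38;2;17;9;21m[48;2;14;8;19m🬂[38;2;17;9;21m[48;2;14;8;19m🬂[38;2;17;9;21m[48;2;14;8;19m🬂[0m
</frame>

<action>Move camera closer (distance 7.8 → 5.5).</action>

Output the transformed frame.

<frame>
[38;2;35;17;35m[48;2;32;15;32m🬂[38;2;35;17;35m[48;2;32;15;32m🬂[38;2;35;17;35m[48;2;32;15;32m🬂[38;2;35;17;35m[48;2;32;15;32m🬂[38;2;35;17;35m[48;2;32;15;32m🬂[38;2;35;17;35m[48;2;32;15;32m🬂[38;2;35;17;35m[48;2;32;15;32m🬂[38;2;35;17;35m[48;2;32;15;32m🬂[38;2;35;17;35m[48;2;32;15;32m🬂[38;2;35;17;35m[48;2;32;15;32m🬂[0m
[38;2;29;14;30m[48;2;27;13;29m🬎[38;2;29;14;30m[48;2;27;13;29m🬎[38;2;29;14;30m[48;2;27;13;29m🬎[38;2;29;14;30m[48;2;78;78;98m🬝[38;2;30;15;31m[48;2;68;68;86m🬂[38;2;30;15;31m[48;2;52;52;66m🬂[38;2;35;35;44m[48;2;27;16;29m🬓[38;2;29;14;30m[48;2;27;13;29m🬎[38;2;29;14;30m[48;2;27;13;29m🬎[38;2;29;14;30m[48;2;27;13;29m🬎[0m
[38;2;25;12;27m[48;2;23;11;25m🬎[38;2;25;12;27m[48;2;23;11;25m🬎[38;2;25;12;27m[48;2;23;11;25m🬎[38;2;79;79;99m[48;2;75;75;94m🬝[38;2;155;155;173m[48;2;72;72;89m🬃[38;2;57;57;72m[48;2;48;48;61m▌[38;2;38;38;48m[48;2;24;24;30m▌[38;2;13;13;16m[48;2;24;12;26m▌[38;2;25;12;27m[48;2;23;11;25m🬎[38;2;25;12;27m[48;2;23;11;25m🬎[0m
[38;2;20;10;23m[48;2;18;9;22m🬎[38;2;20;10;23m[48;2;18;9;22m🬎[38;2;20;10;23m[48;2;18;9;22m🬎[38;2;68;68;85m[48;2;18;9;22m🬊[38;2;61;61;77m[48;2;49;49;62m🬆[38;2;47;47;59m[48;2;33;33;42m🬆[38;2;28;28;35m[48;2;15;13;19m🬄[38;2;13;13;16m[48;2;19;9;22m🬀[38;2;20;10;23m[48;2;18;9;22m🬎[38;2;20;10;23m[48;2;18;9;22m🬎[0m
[38;2;17;9;21m[48;2;14;8;19m🬂[38;2;17;9;21m[48;2;14;8;19m🬂[38;2;17;9;21m[48;2;14;8;19m🬂[38;2;17;9;21m[48;2;14;8;19m🬂[38;2;17;9;21m[48;2;14;8;19m🬂[38;2;17;9;21m[48;2;14;8;19m🬂[38;2;17;9;21m[48;2;14;8;19m🬂[38;2;17;9;21m[48;2;14;8;19m🬂[38;2;17;9;21m[48;2;14;8;19m🬂[38;2;17;9;21m[48;2;14;8;19m🬂[0m
</frame>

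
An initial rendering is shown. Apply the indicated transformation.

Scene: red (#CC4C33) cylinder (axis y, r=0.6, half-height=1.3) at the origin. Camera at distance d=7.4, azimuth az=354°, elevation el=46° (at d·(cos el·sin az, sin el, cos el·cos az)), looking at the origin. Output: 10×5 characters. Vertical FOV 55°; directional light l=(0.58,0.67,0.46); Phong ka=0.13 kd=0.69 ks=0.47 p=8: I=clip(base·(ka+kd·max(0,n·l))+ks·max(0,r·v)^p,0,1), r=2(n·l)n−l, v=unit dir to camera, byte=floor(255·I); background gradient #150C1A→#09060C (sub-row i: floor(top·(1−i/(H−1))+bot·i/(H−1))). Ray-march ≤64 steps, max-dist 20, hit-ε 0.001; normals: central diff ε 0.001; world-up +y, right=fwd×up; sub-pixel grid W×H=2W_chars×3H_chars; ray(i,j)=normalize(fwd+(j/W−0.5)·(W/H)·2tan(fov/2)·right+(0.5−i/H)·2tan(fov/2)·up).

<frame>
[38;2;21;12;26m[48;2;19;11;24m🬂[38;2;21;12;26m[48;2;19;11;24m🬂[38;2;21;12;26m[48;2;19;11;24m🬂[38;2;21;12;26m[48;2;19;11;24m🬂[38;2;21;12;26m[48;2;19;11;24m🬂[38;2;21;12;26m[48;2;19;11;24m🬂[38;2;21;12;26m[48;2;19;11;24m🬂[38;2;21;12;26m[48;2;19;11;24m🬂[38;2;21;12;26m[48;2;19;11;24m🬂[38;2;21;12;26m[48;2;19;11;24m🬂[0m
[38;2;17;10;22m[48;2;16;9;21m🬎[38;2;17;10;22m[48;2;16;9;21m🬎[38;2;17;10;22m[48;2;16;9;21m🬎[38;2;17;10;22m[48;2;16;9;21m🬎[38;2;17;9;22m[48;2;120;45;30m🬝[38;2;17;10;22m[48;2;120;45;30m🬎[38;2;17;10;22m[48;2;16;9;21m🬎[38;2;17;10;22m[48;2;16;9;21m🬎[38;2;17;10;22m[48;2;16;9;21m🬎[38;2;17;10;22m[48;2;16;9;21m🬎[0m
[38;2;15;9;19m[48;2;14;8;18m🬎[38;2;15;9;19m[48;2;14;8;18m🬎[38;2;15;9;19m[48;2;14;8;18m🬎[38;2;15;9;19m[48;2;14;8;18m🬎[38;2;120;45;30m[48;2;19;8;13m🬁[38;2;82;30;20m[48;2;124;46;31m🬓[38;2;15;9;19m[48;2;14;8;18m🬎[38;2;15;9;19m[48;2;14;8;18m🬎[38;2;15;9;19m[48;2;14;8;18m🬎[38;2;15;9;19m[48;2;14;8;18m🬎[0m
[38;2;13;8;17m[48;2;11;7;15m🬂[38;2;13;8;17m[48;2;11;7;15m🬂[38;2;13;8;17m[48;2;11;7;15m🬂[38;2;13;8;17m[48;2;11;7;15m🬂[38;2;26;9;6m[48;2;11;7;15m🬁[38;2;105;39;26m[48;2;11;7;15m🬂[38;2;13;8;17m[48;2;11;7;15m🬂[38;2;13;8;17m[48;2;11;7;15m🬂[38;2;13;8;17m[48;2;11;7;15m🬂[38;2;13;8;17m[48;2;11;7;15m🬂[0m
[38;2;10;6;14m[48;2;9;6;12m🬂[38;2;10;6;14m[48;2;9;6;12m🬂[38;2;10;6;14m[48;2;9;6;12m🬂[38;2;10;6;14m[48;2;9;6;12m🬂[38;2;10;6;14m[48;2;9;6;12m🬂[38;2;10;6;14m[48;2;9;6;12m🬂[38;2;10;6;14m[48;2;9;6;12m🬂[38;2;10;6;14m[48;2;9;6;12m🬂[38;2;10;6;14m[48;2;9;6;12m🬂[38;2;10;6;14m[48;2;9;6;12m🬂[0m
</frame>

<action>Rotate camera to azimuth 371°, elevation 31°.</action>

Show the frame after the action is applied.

<frame>
[38;2;21;12;26m[48;2;19;11;24m🬂[38;2;21;12;26m[48;2;19;11;24m🬂[38;2;21;12;26m[48;2;19;11;24m🬂[38;2;21;12;26m[48;2;19;11;24m🬂[38;2;21;12;26m[48;2;19;11;24m🬂[38;2;21;12;26m[48;2;19;11;24m🬂[38;2;21;12;26m[48;2;19;11;24m🬂[38;2;21;12;26m[48;2;19;11;24m🬂[38;2;21;12;26m[48;2;19;11;24m🬂[38;2;21;12;26m[48;2;19;11;24m🬂[0m
[38;2;17;10;22m[48;2;16;9;21m🬎[38;2;17;10;22m[48;2;16;9;21m🬎[38;2;17;10;22m[48;2;16;9;21m🬎[38;2;17;10;22m[48;2;16;9;21m🬎[38;2;17;9;22m[48;2;120;45;30m🬝[38;2;17;10;22m[48;2;120;45;30m🬎[38;2;17;10;22m[48;2;16;9;21m🬎[38;2;17;10;22m[48;2;16;9;21m🬎[38;2;17;10;22m[48;2;16;9;21m🬎[38;2;17;10;22m[48;2;16;9;21m🬎[0m
[38;2;15;9;19m[48;2;14;8;18m🬎[38;2;15;9;19m[48;2;14;8;18m🬎[38;2;15;9;19m[48;2;14;8;18m🬎[38;2;15;9;19m[48;2;14;8;18m🬎[38;2;14;8;19m[48;2;26;9;6m▌[38;2;105;39;26m[48;2;128;47;31m▌[38;2;15;9;19m[48;2;14;8;18m🬎[38;2;15;9;19m[48;2;14;8;18m🬎[38;2;15;9;19m[48;2;14;8;18m🬎[38;2;15;9;19m[48;2;14;8;18m🬎[0m
[38;2;13;8;17m[48;2;11;7;15m🬂[38;2;13;8;17m[48;2;11;7;15m🬂[38;2;13;8;17m[48;2;11;7;15m🬂[38;2;13;8;17m[48;2;11;7;15m🬂[38;2;26;9;6m[48;2;11;7;15m🬁[38;2;111;41;27m[48;2;11;7;15m🬆[38;2;13;8;17m[48;2;11;7;15m🬂[38;2;13;8;17m[48;2;11;7;15m🬂[38;2;13;8;17m[48;2;11;7;15m🬂[38;2;13;8;17m[48;2;11;7;15m🬂[0m
[38;2;10;6;14m[48;2;9;6;12m🬂[38;2;10;6;14m[48;2;9;6;12m🬂[38;2;10;6;14m[48;2;9;6;12m🬂[38;2;10;6;14m[48;2;9;6;12m🬂[38;2;10;6;14m[48;2;9;6;12m🬂[38;2;10;6;14m[48;2;9;6;12m🬂[38;2;10;6;14m[48;2;9;6;12m🬂[38;2;10;6;14m[48;2;9;6;12m🬂[38;2;10;6;14m[48;2;9;6;12m🬂[38;2;10;6;14m[48;2;9;6;12m🬂[0m
</frame>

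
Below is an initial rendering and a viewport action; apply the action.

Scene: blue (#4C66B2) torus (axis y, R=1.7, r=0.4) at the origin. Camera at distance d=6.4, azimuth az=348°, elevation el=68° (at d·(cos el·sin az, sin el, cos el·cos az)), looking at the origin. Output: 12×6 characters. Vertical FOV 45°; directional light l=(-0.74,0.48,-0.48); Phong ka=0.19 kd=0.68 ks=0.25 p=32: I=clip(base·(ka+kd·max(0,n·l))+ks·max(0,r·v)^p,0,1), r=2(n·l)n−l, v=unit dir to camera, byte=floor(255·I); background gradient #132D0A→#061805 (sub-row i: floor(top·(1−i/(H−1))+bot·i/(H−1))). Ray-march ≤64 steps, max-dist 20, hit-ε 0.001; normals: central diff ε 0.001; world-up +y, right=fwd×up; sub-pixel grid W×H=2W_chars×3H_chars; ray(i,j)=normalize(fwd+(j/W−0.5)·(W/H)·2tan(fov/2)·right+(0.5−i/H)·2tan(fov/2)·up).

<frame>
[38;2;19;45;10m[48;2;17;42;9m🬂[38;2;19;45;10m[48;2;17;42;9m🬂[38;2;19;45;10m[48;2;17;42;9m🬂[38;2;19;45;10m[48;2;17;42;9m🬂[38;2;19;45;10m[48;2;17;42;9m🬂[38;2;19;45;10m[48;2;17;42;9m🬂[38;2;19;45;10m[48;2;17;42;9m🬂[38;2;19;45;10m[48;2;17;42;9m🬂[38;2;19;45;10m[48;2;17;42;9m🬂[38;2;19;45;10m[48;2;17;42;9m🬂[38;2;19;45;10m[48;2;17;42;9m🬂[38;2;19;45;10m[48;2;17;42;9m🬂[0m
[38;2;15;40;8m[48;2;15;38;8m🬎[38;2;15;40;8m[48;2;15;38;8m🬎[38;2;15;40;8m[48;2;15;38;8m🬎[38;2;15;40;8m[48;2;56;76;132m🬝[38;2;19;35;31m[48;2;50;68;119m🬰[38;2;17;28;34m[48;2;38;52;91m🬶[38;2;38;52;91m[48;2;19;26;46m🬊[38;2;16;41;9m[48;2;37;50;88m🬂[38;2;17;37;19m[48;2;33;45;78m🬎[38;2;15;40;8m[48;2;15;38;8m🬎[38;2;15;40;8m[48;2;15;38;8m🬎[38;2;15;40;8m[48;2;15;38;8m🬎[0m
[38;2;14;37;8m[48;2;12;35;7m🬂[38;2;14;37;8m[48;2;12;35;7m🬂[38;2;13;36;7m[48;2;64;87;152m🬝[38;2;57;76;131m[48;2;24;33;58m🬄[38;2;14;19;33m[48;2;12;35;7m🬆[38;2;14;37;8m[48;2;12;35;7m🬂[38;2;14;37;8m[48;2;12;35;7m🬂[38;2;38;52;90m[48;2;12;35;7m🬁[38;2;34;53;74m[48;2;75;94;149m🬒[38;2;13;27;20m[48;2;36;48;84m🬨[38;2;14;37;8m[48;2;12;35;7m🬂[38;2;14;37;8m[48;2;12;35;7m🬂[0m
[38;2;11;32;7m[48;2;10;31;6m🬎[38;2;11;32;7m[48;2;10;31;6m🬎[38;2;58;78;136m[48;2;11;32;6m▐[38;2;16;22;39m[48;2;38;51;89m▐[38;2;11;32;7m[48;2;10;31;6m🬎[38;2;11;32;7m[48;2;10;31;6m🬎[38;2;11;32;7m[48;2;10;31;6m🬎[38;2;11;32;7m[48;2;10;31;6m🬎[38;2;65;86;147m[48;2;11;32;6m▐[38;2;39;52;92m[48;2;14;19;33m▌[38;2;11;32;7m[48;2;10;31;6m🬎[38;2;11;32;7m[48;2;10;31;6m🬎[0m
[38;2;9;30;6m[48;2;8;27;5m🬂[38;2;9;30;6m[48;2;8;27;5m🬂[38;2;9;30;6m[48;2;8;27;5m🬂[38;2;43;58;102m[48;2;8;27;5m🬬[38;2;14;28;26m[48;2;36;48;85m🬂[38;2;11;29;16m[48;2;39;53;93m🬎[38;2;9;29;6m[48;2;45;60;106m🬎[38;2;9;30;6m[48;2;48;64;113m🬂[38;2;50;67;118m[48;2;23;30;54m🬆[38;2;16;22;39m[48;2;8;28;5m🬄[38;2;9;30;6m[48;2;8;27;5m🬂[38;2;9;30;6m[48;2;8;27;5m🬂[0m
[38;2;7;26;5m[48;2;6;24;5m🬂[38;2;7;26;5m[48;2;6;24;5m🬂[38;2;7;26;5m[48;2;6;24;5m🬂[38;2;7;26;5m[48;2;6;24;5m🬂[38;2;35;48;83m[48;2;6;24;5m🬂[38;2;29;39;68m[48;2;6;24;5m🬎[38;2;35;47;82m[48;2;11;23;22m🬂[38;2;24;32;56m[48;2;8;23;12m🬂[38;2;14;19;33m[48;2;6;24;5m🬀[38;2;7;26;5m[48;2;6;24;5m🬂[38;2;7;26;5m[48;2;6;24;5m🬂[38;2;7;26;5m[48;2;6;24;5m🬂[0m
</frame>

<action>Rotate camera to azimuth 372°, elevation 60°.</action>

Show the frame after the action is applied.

<frame>
[38;2;19;45;10m[48;2;17;42;9m🬂[38;2;19;45;10m[48;2;17;42;9m🬂[38;2;19;45;10m[48;2;17;42;9m🬂[38;2;19;45;10m[48;2;17;42;9m🬂[38;2;19;45;10m[48;2;17;42;9m🬂[38;2;19;45;10m[48;2;17;42;9m🬂[38;2;19;45;10m[48;2;17;42;9m🬂[38;2;19;45;10m[48;2;17;42;9m🬂[38;2;19;45;10m[48;2;17;42;9m🬂[38;2;19;45;10m[48;2;17;42;9m🬂[38;2;19;45;10m[48;2;17;42;9m🬂[38;2;19;45;10m[48;2;17;42;9m🬂[0m
[38;2;15;40;8m[48;2;15;38;8m🬎[38;2;15;40;8m[48;2;15;38;8m🬎[38;2;15;40;8m[48;2;15;38;8m🬎[38;2;15;40;8m[48;2;15;38;8m🬎[38;2;16;36;16m[48;2;48;64;113m🬥[38;2;15;30;21m[48;2;35;48;84m🬰[38;2;15;30;21m[48;2;32;42;75m🬰[38;2;18;37;23m[48;2;38;51;89m🬒[38;2;39;52;91m[48;2;15;40;8m🬏[38;2;15;40;8m[48;2;15;38;8m🬎[38;2;15;40;8m[48;2;15;38;8m🬎[38;2;15;40;8m[48;2;15;38;8m🬎[0m
[38;2;14;37;8m[48;2;12;35;7m🬂[38;2;14;37;8m[48;2;12;35;7m🬂[38;2;14;37;8m[48;2;12;35;7m🬂[38;2;24;36;52m[48;2;113;129;177m🬸[38;2;14;19;33m[48;2;12;35;7m🬆[38;2;14;19;33m[48;2;12;35;7m🬀[38;2;14;37;8m[48;2;12;35;7m🬂[38;2;19;26;45m[48;2;12;35;7m🬂[38;2;12;35;7m[48;2;46;61;104m🬏[38;2;36;48;86m[48;2;13;36;7m🬓[38;2;14;37;8m[48;2;12;35;7m🬂[38;2;14;37;8m[48;2;12;35;7m🬂[0m
[38;2;11;32;7m[48;2;10;31;6m🬎[38;2;11;32;7m[48;2;10;31;6m🬎[38;2;47;64;112m[48;2;11;32;6m▐[38;2;17;23;40m[48;2;37;49;87m🬉[38;2;11;32;7m[48;2;10;31;6m🬎[38;2;11;32;7m[48;2;10;31;6m🬎[38;2;11;32;7m[48;2;10;31;6m🬎[38;2;11;32;7m[48;2;10;31;6m🬎[38;2;67;87;144m[48;2;11;32;6m▐[38;2;38;51;89m[48;2;14;19;33m▌[38;2;11;32;7m[48;2;10;31;6m🬎[38;2;11;32;7m[48;2;10;31;6m🬎[0m
[38;2;9;30;6m[48;2;8;27;5m🬂[38;2;9;30;6m[48;2;8;27;5m🬂[38;2;9;30;6m[48;2;8;27;5m🬂[38;2;34;46;81m[48;2;8;27;5m🬬[38;2;9;30;6m[48;2;36;49;86m🬁[38;2;42;56;99m[48;2;9;29;6m🬱[38;2;9;29;6m[48;2;44;59;104m🬎[38;2;16;33;27m[48;2;51;68;120m🬡[38;2;47;63;110m[48;2;17;23;40m🬆[38;2;15;20;35m[48;2;8;28;5m🬄[38;2;9;30;6m[48;2;8;27;5m🬂[38;2;9;30;6m[48;2;8;27;5m🬂[0m
[38;2;7;26;5m[48;2;6;24;5m🬂[38;2;7;26;5m[48;2;6;24;5m🬂[38;2;7;26;5m[48;2;6;24;5m🬂[38;2;7;26;5m[48;2;6;24;5m🬂[38;2;17;23;40m[48;2;6;24;5m🬂[38;2;24;32;56m[48;2;10;21;19m🬂[38;2;18;25;43m[48;2;6;24;5m🬎[38;2;14;19;33m[48;2;6;24;5m🬆[38;2;14;19;33m[48;2;6;24;5m🬀[38;2;7;26;5m[48;2;6;24;5m🬂[38;2;7;26;5m[48;2;6;24;5m🬂[38;2;7;26;5m[48;2;6;24;5m🬂[0m
</frame>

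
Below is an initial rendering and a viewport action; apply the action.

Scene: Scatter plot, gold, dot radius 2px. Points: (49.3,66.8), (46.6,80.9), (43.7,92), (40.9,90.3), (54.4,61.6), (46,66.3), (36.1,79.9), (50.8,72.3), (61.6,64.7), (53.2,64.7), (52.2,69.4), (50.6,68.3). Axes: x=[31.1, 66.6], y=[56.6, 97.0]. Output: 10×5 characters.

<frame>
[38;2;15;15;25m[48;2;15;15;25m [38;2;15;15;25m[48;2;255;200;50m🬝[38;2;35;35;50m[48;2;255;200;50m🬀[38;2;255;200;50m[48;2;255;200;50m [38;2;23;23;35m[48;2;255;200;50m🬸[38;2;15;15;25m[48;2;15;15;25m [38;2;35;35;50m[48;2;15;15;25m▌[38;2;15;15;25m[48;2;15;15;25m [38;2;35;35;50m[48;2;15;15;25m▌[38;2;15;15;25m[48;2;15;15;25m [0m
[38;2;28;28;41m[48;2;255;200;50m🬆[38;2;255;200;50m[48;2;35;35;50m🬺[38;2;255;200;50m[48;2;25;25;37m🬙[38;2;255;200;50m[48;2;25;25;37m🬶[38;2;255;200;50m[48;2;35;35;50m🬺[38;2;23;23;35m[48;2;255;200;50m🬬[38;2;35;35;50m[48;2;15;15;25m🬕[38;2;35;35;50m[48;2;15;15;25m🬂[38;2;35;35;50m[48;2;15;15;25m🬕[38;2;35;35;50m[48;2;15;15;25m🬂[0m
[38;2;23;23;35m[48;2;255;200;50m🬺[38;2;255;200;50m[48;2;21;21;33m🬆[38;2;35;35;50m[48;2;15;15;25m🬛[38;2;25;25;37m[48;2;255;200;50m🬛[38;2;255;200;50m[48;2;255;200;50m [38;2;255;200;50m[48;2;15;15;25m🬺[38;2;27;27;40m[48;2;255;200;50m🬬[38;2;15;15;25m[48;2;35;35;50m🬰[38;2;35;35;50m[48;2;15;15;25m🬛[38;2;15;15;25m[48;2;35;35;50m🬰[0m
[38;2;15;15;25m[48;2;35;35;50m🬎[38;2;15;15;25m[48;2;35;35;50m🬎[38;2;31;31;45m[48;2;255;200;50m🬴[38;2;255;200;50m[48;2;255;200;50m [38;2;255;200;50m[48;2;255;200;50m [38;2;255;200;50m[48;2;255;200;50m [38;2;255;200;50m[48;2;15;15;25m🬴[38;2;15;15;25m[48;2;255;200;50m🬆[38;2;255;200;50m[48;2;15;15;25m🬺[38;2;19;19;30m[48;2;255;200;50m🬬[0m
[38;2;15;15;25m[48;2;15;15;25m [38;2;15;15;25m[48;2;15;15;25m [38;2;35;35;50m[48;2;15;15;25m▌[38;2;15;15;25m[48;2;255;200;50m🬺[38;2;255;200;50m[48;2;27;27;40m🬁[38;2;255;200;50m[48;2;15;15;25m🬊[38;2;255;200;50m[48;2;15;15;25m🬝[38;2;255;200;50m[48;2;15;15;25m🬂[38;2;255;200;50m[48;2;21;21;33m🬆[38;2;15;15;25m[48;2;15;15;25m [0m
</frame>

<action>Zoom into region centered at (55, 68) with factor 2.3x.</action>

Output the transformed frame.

<frame>
[38;2;15;15;25m[48;2;15;15;25m [38;2;15;15;25m[48;2;255;200;50m🬝[38;2;21;21;33m[48;2;255;200;50m🬊[38;2;15;15;25m[48;2;15;15;25m [38;2;35;35;50m[48;2;15;15;25m▌[38;2;15;15;25m[48;2;15;15;25m [38;2;35;35;50m[48;2;15;15;25m▌[38;2;15;15;25m[48;2;15;15;25m [38;2;35;35;50m[48;2;15;15;25m▌[38;2;15;15;25m[48;2;15;15;25m [0m
[38;2;35;35;50m[48;2;15;15;25m🬂[38;2;255;200;50m[48;2;15;15;25m🬸[38;2;255;200;50m[48;2;255;200;50m [38;2;255;200;50m[48;2;35;35;50m🬺[38;2;27;27;40m[48;2;255;200;50m🬬[38;2;35;35;50m[48;2;15;15;25m🬂[38;2;35;35;50m[48;2;15;15;25m🬕[38;2;35;35;50m[48;2;15;15;25m🬂[38;2;35;35;50m[48;2;15;15;25m🬕[38;2;35;35;50m[48;2;15;15;25m🬂[0m
[38;2;15;15;25m[48;2;255;200;50m🬐[38;2;255;200;50m[48;2;255;200;50m [38;2;255;200;50m[48;2;15;15;25m🬝[38;2;255;200;50m[48;2;255;200;50m [38;2;27;27;40m[48;2;255;200;50m🬬[38;2;15;15;25m[48;2;35;35;50m🬰[38;2;35;35;50m[48;2;15;15;25m🬛[38;2;15;15;25m[48;2;35;35;50m🬰[38;2;28;28;41m[48;2;255;200;50m🬆[38;2;23;23;35m[48;2;255;200;50m🬬[0m
[38;2;15;15;25m[48;2;35;35;50m🬎[38;2;255;200;50m[48;2;23;23;35m🬀[38;2;255;200;50m[48;2;31;31;45m🬁[38;2;255;200;50m[48;2;35;35;50m🬬[38;2;255;200;50m[48;2;15;15;25m🬴[38;2;15;15;25m[48;2;35;35;50m🬎[38;2;35;35;50m[48;2;15;15;25m🬲[38;2;23;23;35m[48;2;255;200;50m🬺[38;2;255;200;50m[48;2;35;35;50m🬬[38;2;255;200;50m[48;2;28;28;41m🬆[0m
[38;2;15;15;25m[48;2;15;15;25m [38;2;15;15;25m[48;2;15;15;25m [38;2;35;35;50m[48;2;15;15;25m▌[38;2;255;200;50m[48;2;15;15;25m🬊[38;2;255;200;50m[48;2;15;15;25m🬝[38;2;255;200;50m[48;2;15;15;25m🬀[38;2;35;35;50m[48;2;15;15;25m▌[38;2;15;15;25m[48;2;15;15;25m [38;2;35;35;50m[48;2;15;15;25m▌[38;2;15;15;25m[48;2;15;15;25m [0m
</frame>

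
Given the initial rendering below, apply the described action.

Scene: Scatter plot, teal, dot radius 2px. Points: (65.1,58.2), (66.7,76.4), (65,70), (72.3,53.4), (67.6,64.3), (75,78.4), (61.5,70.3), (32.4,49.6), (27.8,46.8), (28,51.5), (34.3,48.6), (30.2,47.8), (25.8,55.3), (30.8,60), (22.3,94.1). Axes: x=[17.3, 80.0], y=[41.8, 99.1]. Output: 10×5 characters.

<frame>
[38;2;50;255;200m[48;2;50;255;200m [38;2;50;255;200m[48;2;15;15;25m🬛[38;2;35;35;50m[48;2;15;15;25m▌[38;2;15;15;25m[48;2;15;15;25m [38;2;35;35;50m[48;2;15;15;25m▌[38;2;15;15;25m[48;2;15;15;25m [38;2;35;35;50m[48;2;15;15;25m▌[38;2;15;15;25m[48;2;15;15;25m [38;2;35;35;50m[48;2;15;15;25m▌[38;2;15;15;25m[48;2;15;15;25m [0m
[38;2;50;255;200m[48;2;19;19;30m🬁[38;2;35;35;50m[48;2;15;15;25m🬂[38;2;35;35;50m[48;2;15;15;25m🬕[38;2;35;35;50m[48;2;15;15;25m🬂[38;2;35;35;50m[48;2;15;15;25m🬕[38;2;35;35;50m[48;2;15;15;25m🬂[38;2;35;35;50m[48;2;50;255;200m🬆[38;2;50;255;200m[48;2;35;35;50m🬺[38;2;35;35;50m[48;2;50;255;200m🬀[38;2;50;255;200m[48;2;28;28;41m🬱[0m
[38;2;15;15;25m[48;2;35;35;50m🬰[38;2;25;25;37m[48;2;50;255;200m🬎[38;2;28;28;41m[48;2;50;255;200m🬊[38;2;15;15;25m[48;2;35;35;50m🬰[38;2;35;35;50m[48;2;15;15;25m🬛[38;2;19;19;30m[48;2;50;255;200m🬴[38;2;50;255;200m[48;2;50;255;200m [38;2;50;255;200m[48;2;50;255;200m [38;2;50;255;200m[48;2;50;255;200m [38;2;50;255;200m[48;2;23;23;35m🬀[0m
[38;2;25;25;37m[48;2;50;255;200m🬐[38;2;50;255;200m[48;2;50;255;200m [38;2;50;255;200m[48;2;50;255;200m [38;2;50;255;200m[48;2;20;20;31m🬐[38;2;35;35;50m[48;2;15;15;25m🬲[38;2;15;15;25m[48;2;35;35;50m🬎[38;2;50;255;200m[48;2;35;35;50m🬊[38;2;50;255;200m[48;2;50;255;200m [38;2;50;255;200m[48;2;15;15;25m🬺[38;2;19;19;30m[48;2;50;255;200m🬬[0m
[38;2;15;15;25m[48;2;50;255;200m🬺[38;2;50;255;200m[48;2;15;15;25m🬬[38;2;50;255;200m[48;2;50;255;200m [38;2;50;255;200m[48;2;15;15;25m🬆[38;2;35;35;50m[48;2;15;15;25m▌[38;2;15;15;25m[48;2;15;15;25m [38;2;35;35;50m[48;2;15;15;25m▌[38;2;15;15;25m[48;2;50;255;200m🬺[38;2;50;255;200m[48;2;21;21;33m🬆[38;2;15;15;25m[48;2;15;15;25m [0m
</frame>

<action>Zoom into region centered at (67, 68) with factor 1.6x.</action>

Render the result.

<frame>
[38;2;15;15;25m[48;2;15;15;25m [38;2;15;15;25m[48;2;15;15;25m [38;2;35;35;50m[48;2;15;15;25m▌[38;2;15;15;25m[48;2;15;15;25m [38;2;28;28;41m[48;2;50;255;200m🬆[38;2;15;15;25m[48;2;50;255;200m🬎[38;2;35;35;50m[48;2;50;255;200m🬀[38;2;15;15;25m[48;2;50;255;200m🬊[38;2;35;35;50m[48;2;15;15;25m▌[38;2;15;15;25m[48;2;15;15;25m [0m
[38;2;35;35;50m[48;2;15;15;25m🬂[38;2;35;35;50m[48;2;15;15;25m🬂[38;2;31;31;45m[48;2;50;255;200m🬝[38;2;50;255;200m[48;2;25;25;37m🬳[38;2;50;255;200m[48;2;50;255;200m [38;2;50;255;200m[48;2;15;15;25m🬆[38;2;50;255;200m[48;2;28;28;41m🬊[38;2;50;255;200m[48;2;19;19;30m🬀[38;2;35;35;50m[48;2;15;15;25m🬕[38;2;35;35;50m[48;2;15;15;25m🬂[0m
[38;2;15;15;25m[48;2;35;35;50m🬰[38;2;15;15;25m[48;2;35;35;50m🬰[38;2;50;255;200m[48;2;28;28;41m🬊[38;2;50;255;200m[48;2;50;255;200m [38;2;50;255;200m[48;2;50;255;200m [38;2;50;255;200m[48;2;25;25;37m🬲[38;2;35;35;50m[48;2;15;15;25m🬛[38;2;15;15;25m[48;2;35;35;50m🬰[38;2;35;35;50m[48;2;15;15;25m🬛[38;2;15;15;25m[48;2;35;35;50m🬰[0m
[38;2;15;15;25m[48;2;35;35;50m🬎[38;2;15;15;25m[48;2;35;35;50m🬎[38;2;35;35;50m[48;2;15;15;25m🬲[38;2;25;25;37m[48;2;50;255;200m🬐[38;2;50;255;200m[48;2;50;255;200m [38;2;50;255;200m[48;2;21;21;33m🬣[38;2;21;21;33m[48;2;50;255;200m🬊[38;2;15;15;25m[48;2;35;35;50m🬎[38;2;35;35;50m[48;2;15;15;25m🬲[38;2;15;15;25m[48;2;35;35;50m🬎[0m
[38;2;15;15;25m[48;2;15;15;25m [38;2;15;15;25m[48;2;15;15;25m [38;2;35;35;50m[48;2;15;15;25m▌[38;2;15;15;25m[48;2;15;15;25m [38;2;50;255;200m[48;2;23;23;35m🬀[38;2;50;255;200m[48;2;15;15;25m🬊[38;2;50;255;200m[48;2;15;15;25m🬝[38;2;50;255;200m[48;2;15;15;25m🬀[38;2;35;35;50m[48;2;15;15;25m▌[38;2;15;15;25m[48;2;15;15;25m [0m
</frame>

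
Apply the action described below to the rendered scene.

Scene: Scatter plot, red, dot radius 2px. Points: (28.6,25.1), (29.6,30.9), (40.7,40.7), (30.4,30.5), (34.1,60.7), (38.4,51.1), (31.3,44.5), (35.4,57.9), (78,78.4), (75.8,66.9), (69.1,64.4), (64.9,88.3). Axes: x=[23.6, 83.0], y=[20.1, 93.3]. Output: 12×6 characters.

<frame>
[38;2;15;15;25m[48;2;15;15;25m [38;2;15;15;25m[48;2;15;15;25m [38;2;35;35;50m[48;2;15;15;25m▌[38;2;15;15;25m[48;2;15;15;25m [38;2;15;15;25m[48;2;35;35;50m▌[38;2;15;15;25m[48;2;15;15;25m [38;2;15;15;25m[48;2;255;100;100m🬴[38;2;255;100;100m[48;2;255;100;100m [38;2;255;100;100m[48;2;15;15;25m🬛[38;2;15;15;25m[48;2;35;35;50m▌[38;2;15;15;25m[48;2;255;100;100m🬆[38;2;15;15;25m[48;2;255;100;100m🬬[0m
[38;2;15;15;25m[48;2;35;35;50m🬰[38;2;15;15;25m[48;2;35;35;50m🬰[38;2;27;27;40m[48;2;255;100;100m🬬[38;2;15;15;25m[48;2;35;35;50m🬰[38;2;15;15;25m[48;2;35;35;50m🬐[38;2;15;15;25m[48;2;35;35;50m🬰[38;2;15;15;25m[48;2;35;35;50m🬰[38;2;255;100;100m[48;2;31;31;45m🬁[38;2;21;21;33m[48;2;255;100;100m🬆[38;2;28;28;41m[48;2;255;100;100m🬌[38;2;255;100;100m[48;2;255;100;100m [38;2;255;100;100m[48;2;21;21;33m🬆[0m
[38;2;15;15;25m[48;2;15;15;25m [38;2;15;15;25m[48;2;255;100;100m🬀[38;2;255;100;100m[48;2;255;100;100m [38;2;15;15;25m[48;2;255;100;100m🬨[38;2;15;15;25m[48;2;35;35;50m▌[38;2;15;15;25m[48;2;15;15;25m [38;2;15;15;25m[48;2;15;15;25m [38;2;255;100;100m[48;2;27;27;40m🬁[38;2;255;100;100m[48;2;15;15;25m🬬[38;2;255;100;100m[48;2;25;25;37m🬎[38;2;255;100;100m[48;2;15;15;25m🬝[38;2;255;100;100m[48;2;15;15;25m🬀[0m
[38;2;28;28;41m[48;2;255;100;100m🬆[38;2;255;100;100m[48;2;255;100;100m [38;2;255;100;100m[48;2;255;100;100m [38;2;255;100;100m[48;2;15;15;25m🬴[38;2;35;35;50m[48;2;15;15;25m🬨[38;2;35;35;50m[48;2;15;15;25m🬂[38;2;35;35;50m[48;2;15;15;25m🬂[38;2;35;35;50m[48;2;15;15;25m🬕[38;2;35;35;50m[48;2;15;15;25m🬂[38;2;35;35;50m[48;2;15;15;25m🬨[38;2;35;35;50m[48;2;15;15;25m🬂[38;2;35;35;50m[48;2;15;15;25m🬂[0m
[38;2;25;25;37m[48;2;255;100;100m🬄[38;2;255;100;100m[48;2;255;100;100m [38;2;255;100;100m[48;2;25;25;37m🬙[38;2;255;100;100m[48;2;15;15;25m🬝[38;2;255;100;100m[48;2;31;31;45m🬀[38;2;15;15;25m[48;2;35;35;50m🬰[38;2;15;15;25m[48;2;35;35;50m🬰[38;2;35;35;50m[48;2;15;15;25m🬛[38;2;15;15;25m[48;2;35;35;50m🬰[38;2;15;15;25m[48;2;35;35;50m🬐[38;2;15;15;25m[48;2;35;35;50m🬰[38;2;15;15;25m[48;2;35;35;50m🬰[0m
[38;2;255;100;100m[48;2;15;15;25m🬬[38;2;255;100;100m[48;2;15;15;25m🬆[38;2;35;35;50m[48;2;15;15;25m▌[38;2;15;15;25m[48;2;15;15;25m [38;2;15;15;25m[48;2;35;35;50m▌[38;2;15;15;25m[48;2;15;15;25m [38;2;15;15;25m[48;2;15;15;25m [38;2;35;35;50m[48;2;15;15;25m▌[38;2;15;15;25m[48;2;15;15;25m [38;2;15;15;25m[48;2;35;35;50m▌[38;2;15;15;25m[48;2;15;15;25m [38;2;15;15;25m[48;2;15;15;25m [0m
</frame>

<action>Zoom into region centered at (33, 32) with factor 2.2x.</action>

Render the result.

<frame>
[38;2;15;15;25m[48;2;15;15;25m [38;2;15;15;25m[48;2;15;15;25m [38;2;35;35;50m[48;2;15;15;25m▌[38;2;15;15;25m[48;2;15;15;25m [38;2;21;21;33m[48;2;255;100;100m🬆[38;2;255;100;100m[48;2;15;15;25m🬺[38;2;15;15;25m[48;2;255;100;100m🬬[38;2;35;35;50m[48;2;15;15;25m▌[38;2;15;15;25m[48;2;15;15;25m [38;2;27;27;40m[48;2;255;100;100m🬬[38;2;15;15;25m[48;2;15;15;25m [38;2;15;15;25m[48;2;15;15;25m [0m
[38;2;15;15;25m[48;2;35;35;50m🬰[38;2;15;15;25m[48;2;35;35;50m🬰[38;2;35;35;50m[48;2;15;15;25m🬛[38;2;15;15;25m[48;2;35;35;50m🬰[38;2;27;27;40m[48;2;255;100;100m🬺[38;2;255;100;100m[48;2;21;21;33m🬆[38;2;15;15;25m[48;2;35;35;50m🬰[38;2;35;35;50m[48;2;15;15;25m🬛[38;2;15;15;25m[48;2;255;100;100m🬐[38;2;255;100;100m[48;2;255;100;100m [38;2;19;19;30m[48;2;255;100;100m🬸[38;2;15;15;25m[48;2;35;35;50m🬰[0m
[38;2;15;15;25m[48;2;15;15;25m [38;2;15;15;25m[48;2;15;15;25m [38;2;35;35;50m[48;2;15;15;25m▌[38;2;15;15;25m[48;2;255;100;100m🬝[38;2;25;25;37m[48;2;255;100;100m🬂[38;2;15;15;25m[48;2;255;100;100m🬬[38;2;15;15;25m[48;2;15;15;25m [38;2;35;35;50m[48;2;15;15;25m▌[38;2;15;15;25m[48;2;15;15;25m [38;2;255;100;100m[48;2;27;27;40m🬀[38;2;15;15;25m[48;2;15;15;25m [38;2;15;15;25m[48;2;15;15;25m [0m
[38;2;35;35;50m[48;2;15;15;25m🬂[38;2;35;35;50m[48;2;15;15;25m🬂[38;2;35;35;50m[48;2;15;15;25m🬕[38;2;255;100;100m[48;2;15;15;25m🬸[38;2;255;100;100m[48;2;255;100;100m [38;2;255;100;100m[48;2;15;15;25m🬆[38;2;35;35;50m[48;2;15;15;25m🬂[38;2;35;35;50m[48;2;15;15;25m🬕[38;2;35;35;50m[48;2;15;15;25m🬂[38;2;35;35;50m[48;2;15;15;25m🬨[38;2;35;35;50m[48;2;15;15;25m🬂[38;2;35;35;50m[48;2;15;15;25m🬂[0m
[38;2;15;15;25m[48;2;35;35;50m🬰[38;2;15;15;25m[48;2;35;35;50m🬰[38;2;255;100;100m[48;2;31;31;45m🬁[38;2;255;100;100m[48;2;15;15;25m🬬[38;2;255;100;100m[48;2;28;28;41m🬆[38;2;15;15;25m[48;2;35;35;50m🬰[38;2;15;15;25m[48;2;35;35;50m🬰[38;2;35;35;50m[48;2;15;15;25m🬛[38;2;15;15;25m[48;2;35;35;50m🬰[38;2;15;15;25m[48;2;35;35;50m🬐[38;2;15;15;25m[48;2;35;35;50m🬰[38;2;15;15;25m[48;2;35;35;50m🬰[0m
[38;2;15;15;25m[48;2;15;15;25m [38;2;15;15;25m[48;2;15;15;25m [38;2;35;35;50m[48;2;15;15;25m▌[38;2;15;15;25m[48;2;15;15;25m [38;2;15;15;25m[48;2;35;35;50m▌[38;2;15;15;25m[48;2;15;15;25m [38;2;15;15;25m[48;2;15;15;25m [38;2;35;35;50m[48;2;15;15;25m▌[38;2;15;15;25m[48;2;15;15;25m [38;2;15;15;25m[48;2;35;35;50m▌[38;2;15;15;25m[48;2;15;15;25m [38;2;15;15;25m[48;2;15;15;25m [0m
</frame>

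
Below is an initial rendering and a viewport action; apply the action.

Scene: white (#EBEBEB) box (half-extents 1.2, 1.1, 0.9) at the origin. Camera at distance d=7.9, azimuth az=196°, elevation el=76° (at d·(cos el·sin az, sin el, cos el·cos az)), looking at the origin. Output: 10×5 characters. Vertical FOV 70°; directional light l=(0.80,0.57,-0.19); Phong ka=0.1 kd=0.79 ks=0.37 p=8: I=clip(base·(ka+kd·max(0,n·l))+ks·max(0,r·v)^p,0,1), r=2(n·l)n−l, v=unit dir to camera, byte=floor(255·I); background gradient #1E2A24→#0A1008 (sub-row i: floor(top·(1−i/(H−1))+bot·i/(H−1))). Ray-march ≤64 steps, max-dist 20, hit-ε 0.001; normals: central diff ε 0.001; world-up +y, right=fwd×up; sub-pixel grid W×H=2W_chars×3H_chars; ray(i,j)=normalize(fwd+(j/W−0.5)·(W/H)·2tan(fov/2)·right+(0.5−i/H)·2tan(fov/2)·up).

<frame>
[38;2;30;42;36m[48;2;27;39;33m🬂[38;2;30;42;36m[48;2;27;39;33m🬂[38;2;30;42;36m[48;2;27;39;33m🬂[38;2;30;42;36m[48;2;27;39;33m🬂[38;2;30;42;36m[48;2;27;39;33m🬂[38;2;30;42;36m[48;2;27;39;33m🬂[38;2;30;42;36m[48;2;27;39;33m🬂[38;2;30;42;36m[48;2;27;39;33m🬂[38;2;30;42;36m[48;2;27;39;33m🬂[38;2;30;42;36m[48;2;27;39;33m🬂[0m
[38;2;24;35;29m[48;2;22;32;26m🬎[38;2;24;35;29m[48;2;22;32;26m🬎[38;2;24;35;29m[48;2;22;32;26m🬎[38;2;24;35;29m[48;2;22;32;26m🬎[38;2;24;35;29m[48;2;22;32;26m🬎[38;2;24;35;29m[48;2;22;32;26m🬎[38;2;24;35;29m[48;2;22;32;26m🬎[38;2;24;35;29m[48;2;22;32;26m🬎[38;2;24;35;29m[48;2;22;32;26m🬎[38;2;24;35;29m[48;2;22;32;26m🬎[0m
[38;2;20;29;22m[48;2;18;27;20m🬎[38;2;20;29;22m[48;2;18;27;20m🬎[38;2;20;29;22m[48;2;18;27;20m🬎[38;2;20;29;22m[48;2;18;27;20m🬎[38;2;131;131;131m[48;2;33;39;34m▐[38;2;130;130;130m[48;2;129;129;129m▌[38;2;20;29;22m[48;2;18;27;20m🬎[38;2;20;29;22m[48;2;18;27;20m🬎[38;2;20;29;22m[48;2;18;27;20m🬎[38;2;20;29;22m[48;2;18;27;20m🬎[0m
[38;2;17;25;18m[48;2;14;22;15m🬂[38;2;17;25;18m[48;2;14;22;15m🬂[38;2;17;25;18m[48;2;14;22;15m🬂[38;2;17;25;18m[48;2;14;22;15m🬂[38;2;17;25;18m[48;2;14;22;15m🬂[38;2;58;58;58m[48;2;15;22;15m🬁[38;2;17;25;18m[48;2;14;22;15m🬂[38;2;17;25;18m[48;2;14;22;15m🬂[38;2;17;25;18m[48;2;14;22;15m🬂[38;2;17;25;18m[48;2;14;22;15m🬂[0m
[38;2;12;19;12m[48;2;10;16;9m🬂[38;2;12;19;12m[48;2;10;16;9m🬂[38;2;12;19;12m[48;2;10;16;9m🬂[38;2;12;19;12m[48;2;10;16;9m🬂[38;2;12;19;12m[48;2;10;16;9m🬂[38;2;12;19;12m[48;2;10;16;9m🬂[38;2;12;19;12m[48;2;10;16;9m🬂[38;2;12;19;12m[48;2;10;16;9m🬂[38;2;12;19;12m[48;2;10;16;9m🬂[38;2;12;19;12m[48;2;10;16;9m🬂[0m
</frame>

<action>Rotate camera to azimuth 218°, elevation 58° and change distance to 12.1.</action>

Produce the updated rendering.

<frame>
[38;2;30;42;36m[48;2;27;39;33m🬂[38;2;30;42;36m[48;2;27;39;33m🬂[38;2;30;42;36m[48;2;27;39;33m🬂[38;2;30;42;36m[48;2;27;39;33m🬂[38;2;30;42;36m[48;2;27;39;33m🬂[38;2;30;42;36m[48;2;27;39;33m🬂[38;2;30;42;36m[48;2;27;39;33m🬂[38;2;30;42;36m[48;2;27;39;33m🬂[38;2;30;42;36m[48;2;27;39;33m🬂[38;2;30;42;36m[48;2;27;39;33m🬂[0m
[38;2;24;35;29m[48;2;22;32;26m🬎[38;2;24;35;29m[48;2;22;32;26m🬎[38;2;24;35;29m[48;2;22;32;26m🬎[38;2;24;35;29m[48;2;22;32;26m🬎[38;2;24;35;29m[48;2;22;32;26m🬎[38;2;24;35;29m[48;2;22;32;26m🬎[38;2;24;35;29m[48;2;22;32;26m🬎[38;2;24;35;29m[48;2;22;32;26m🬎[38;2;24;35;29m[48;2;22;32;26m🬎[38;2;24;35;29m[48;2;22;32;26m🬎[0m
[38;2;20;29;22m[48;2;18;27;20m🬎[38;2;20;29;22m[48;2;18;27;20m🬎[38;2;20;29;22m[48;2;18;27;20m🬎[38;2;20;29;22m[48;2;18;27;20m🬎[38;2;136;136;136m[48;2;27;34;29m🬇[38;2;131;131;131m[48;2;30;35;31m🬋[38;2;20;29;22m[48;2;18;27;20m🬎[38;2;20;29;22m[48;2;18;27;20m🬎[38;2;20;29;22m[48;2;18;27;20m🬎[38;2;20;29;22m[48;2;18;27;20m🬎[0m
[38;2;17;25;18m[48;2;14;22;15m🬂[38;2;17;25;18m[48;2;14;22;15m🬂[38;2;17;25;18m[48;2;14;22;15m🬂[38;2;17;25;18m[48;2;14;22;15m🬂[38;2;17;25;18m[48;2;14;22;15m🬂[38;2;17;25;18m[48;2;14;22;15m🬂[38;2;17;25;18m[48;2;14;22;15m🬂[38;2;17;25;18m[48;2;14;22;15m🬂[38;2;17;25;18m[48;2;14;22;15m🬂[38;2;17;25;18m[48;2;14;22;15m🬂[0m
[38;2;12;19;12m[48;2;10;16;9m🬂[38;2;12;19;12m[48;2;10;16;9m🬂[38;2;12;19;12m[48;2;10;16;9m🬂[38;2;12;19;12m[48;2;10;16;9m🬂[38;2;12;19;12m[48;2;10;16;9m🬂[38;2;12;19;12m[48;2;10;16;9m🬂[38;2;12;19;12m[48;2;10;16;9m🬂[38;2;12;19;12m[48;2;10;16;9m🬂[38;2;12;19;12m[48;2;10;16;9m🬂[38;2;12;19;12m[48;2;10;16;9m🬂[0m
</frame>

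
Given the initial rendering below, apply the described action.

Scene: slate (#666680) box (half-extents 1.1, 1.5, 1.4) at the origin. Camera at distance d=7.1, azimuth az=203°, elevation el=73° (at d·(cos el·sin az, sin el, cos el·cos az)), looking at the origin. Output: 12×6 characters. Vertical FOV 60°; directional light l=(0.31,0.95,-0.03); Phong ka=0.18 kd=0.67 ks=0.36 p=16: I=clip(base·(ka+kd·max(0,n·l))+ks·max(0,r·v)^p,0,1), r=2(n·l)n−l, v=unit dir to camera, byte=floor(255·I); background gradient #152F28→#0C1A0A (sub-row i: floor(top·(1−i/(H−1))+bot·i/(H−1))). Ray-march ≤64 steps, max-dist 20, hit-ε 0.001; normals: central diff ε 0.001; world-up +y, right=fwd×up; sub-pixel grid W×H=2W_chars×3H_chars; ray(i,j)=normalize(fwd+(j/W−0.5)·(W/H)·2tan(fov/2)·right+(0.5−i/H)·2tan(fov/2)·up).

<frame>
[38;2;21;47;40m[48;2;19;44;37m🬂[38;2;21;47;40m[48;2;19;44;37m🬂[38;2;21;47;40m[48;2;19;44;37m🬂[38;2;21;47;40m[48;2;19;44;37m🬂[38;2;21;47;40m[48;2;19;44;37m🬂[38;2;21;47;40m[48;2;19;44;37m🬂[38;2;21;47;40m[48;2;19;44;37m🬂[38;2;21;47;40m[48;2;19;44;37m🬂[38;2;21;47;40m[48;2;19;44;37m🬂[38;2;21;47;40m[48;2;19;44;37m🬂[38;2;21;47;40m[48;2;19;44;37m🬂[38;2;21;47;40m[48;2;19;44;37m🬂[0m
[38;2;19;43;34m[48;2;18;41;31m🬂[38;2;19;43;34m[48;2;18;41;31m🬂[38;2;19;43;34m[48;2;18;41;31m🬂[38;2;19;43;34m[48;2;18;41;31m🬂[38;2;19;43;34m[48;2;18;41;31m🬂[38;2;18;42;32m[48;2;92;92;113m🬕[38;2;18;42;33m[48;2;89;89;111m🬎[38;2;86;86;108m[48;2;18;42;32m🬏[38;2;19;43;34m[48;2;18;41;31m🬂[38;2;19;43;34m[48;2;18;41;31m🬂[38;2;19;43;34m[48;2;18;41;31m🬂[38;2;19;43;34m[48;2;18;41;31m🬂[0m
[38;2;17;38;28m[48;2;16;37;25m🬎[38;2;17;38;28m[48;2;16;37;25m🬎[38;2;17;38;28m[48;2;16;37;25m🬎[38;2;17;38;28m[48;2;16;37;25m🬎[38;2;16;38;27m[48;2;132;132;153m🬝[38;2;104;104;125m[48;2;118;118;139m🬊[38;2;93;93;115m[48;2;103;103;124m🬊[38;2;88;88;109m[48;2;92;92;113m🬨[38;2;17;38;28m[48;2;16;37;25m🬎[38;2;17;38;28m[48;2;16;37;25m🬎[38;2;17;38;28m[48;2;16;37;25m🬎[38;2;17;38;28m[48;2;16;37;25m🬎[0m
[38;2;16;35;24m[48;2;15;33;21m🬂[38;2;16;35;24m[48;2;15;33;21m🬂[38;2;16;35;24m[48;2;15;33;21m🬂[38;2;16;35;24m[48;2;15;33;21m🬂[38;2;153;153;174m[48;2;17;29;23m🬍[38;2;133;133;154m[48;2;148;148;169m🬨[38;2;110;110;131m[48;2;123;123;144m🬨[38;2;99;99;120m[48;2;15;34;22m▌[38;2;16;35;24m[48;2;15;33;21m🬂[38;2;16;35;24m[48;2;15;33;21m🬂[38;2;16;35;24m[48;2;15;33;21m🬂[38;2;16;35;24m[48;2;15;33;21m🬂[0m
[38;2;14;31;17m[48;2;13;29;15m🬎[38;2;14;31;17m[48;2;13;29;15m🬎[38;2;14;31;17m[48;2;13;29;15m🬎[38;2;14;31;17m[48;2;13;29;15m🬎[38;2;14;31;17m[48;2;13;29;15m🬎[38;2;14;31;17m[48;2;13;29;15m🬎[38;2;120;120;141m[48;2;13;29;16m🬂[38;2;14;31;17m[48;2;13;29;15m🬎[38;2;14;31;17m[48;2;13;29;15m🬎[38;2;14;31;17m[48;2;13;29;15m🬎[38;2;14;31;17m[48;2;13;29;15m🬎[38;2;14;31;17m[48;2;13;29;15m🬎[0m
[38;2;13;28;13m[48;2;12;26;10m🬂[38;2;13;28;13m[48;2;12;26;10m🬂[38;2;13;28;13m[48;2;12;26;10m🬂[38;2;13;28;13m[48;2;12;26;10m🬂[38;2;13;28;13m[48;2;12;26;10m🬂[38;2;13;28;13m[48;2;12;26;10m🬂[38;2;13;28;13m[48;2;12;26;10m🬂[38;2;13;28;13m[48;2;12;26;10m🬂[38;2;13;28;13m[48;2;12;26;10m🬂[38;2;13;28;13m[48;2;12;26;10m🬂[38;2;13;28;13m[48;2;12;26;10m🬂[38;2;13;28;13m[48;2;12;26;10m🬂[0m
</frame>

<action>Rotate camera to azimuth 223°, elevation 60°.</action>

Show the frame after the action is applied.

<frame>
[38;2;21;47;40m[48;2;19;44;37m🬂[38;2;21;47;40m[48;2;19;44;37m🬂[38;2;21;47;40m[48;2;19;44;37m🬂[38;2;21;47;40m[48;2;19;44;37m🬂[38;2;21;47;40m[48;2;19;44;37m🬂[38;2;21;47;40m[48;2;19;44;37m🬂[38;2;21;47;40m[48;2;19;44;37m🬂[38;2;21;47;40m[48;2;19;44;37m🬂[38;2;21;47;40m[48;2;19;44;37m🬂[38;2;21;47;40m[48;2;19;44;37m🬂[38;2;21;47;40m[48;2;19;44;37m🬂[38;2;21;47;40m[48;2;19;44;37m🬂[0m
[38;2;19;43;34m[48;2;18;41;31m🬂[38;2;19;43;34m[48;2;18;41;31m🬂[38;2;19;43;34m[48;2;18;41;31m🬂[38;2;19;43;34m[48;2;18;41;31m🬂[38;2;19;43;34m[48;2;18;41;31m🬂[38;2;18;42;32m[48;2;87;87;108m🬝[38;2;18;42;33m[48;2;85;85;106m🬊[38;2;84;84;106m[48;2;18;42;32m🬏[38;2;19;43;34m[48;2;18;41;31m🬂[38;2;19;43;34m[48;2;18;41;31m🬂[38;2;19;43;34m[48;2;18;41;31m🬂[38;2;19;43;34m[48;2;18;41;31m🬂[0m
[38;2;17;38;28m[48;2;16;37;25m🬎[38;2;17;38;28m[48;2;16;37;25m🬎[38;2;17;38;28m[48;2;16;37;25m🬎[38;2;17;38;28m[48;2;16;37;25m🬎[38;2;17;39;29m[48;2;105;105;126m🬂[38;2;94;94;115m[48;2;105;105;126m🬎[38;2;89;89;110m[48;2;96;96;117m🬎[38;2;86;86;107m[48;2;91;91;112m🬬[38;2;85;85;106m[48;2;16;38;27m🬃[38;2;17;38;28m[48;2;16;37;25m🬎[38;2;17;38;28m[48;2;16;37;25m🬎[38;2;17;38;28m[48;2;16;37;25m🬎[0m
[38;2;16;35;24m[48;2;15;33;21m🬂[38;2;16;35;24m[48;2;15;33;21m🬂[38;2;16;35;24m[48;2;15;33;21m🬂[38;2;16;35;24m[48;2;15;33;21m🬂[38;2;18;25;23m[48;2;122;122;143m🬺[38;2;20;20;25m[48;2;123;123;144m🬏[38;2;109;109;131m[48;2;18;18;23m🬝[38;2;94;94;116m[48;2;17;21;22m🬀[38;2;16;35;24m[48;2;15;33;21m🬂[38;2;16;35;24m[48;2;15;33;21m🬂[38;2;16;35;24m[48;2;15;33;21m🬂[38;2;16;35;24m[48;2;15;33;21m🬂[0m
[38;2;14;31;17m[48;2;13;29;15m🬎[38;2;14;31;17m[48;2;13;29;15m🬎[38;2;14;31;17m[48;2;13;29;15m🬎[38;2;14;31;17m[48;2;13;29;15m🬎[38;2;14;31;17m[48;2;13;29;15m🬎[38;2;20;20;25m[48;2;13;29;15m🬊[38;2;18;18;23m[48;2;13;29;15m🬆[38;2;14;31;17m[48;2;13;29;15m🬎[38;2;14;31;17m[48;2;13;29;15m🬎[38;2;14;31;17m[48;2;13;29;15m🬎[38;2;14;31;17m[48;2;13;29;15m🬎[38;2;14;31;17m[48;2;13;29;15m🬎[0m
[38;2;13;28;13m[48;2;12;26;10m🬂[38;2;13;28;13m[48;2;12;26;10m🬂[38;2;13;28;13m[48;2;12;26;10m🬂[38;2;13;28;13m[48;2;12;26;10m🬂[38;2;13;28;13m[48;2;12;26;10m🬂[38;2;13;28;13m[48;2;12;26;10m🬂[38;2;13;28;13m[48;2;12;26;10m🬂[38;2;13;28;13m[48;2;12;26;10m🬂[38;2;13;28;13m[48;2;12;26;10m🬂[38;2;13;28;13m[48;2;12;26;10m🬂[38;2;13;28;13m[48;2;12;26;10m🬂[38;2;13;28;13m[48;2;12;26;10m🬂[0m
</frame>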